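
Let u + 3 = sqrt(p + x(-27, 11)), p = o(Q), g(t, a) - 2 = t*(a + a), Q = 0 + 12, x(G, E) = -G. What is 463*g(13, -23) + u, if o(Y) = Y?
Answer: -275951 + sqrt(39) ≈ -2.7595e+5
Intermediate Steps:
Q = 12
g(t, a) = 2 + 2*a*t (g(t, a) = 2 + t*(a + a) = 2 + t*(2*a) = 2 + 2*a*t)
p = 12
u = -3 + sqrt(39) (u = -3 + sqrt(12 - 1*(-27)) = -3 + sqrt(12 + 27) = -3 + sqrt(39) ≈ 3.2450)
463*g(13, -23) + u = 463*(2 + 2*(-23)*13) + (-3 + sqrt(39)) = 463*(2 - 598) + (-3 + sqrt(39)) = 463*(-596) + (-3 + sqrt(39)) = -275948 + (-3 + sqrt(39)) = -275951 + sqrt(39)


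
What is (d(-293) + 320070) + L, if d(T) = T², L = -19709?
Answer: 386210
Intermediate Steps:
(d(-293) + 320070) + L = ((-293)² + 320070) - 19709 = (85849 + 320070) - 19709 = 405919 - 19709 = 386210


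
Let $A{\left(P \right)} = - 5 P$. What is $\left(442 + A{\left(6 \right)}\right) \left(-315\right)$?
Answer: $-129780$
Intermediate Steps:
$\left(442 + A{\left(6 \right)}\right) \left(-315\right) = \left(442 - 30\right) \left(-315\right) = 412 \left(-315\right) = -129780$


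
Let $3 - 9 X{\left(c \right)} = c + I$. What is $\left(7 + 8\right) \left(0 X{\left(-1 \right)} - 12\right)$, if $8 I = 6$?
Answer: $-180$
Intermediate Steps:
$I = \frac{3}{4}$ ($I = \frac{1}{8} \cdot 6 = \frac{3}{4} \approx 0.75$)
$X{\left(c \right)} = \frac{1}{4} - \frac{c}{9}$ ($X{\left(c \right)} = \frac{1}{3} - \frac{c + \frac{3}{4}}{9} = \frac{1}{3} - \frac{\frac{3}{4} + c}{9} = \frac{1}{3} - \left(\frac{1}{12} + \frac{c}{9}\right) = \frac{1}{4} - \frac{c}{9}$)
$\left(7 + 8\right) \left(0 X{\left(-1 \right)} - 12\right) = \left(7 + 8\right) \left(0 \left(\frac{1}{4} - - \frac{1}{9}\right) - 12\right) = 15 \left(0 \left(\frac{1}{4} + \frac{1}{9}\right) - 12\right) = 15 \left(0 \cdot \frac{13}{36} - 12\right) = 15 \left(0 - 12\right) = 15 \left(-12\right) = -180$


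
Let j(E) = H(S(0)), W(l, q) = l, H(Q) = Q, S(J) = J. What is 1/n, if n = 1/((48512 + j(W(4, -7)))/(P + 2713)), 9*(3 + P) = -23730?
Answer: 36384/55 ≈ 661.53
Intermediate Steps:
P = -7919/3 (P = -3 + (⅑)*(-23730) = -3 - 7910/3 = -7919/3 ≈ -2639.7)
j(E) = 0
n = 55/36384 (n = 1/((48512 + 0)/(-7919/3 + 2713)) = 1/(48512/(220/3)) = 1/(48512*(3/220)) = 1/(36384/55) = 55/36384 ≈ 0.0015117)
1/n = 1/(55/36384) = 36384/55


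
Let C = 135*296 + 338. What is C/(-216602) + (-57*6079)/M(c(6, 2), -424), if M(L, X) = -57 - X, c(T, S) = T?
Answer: -37534016086/39746467 ≈ -944.34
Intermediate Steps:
C = 40298 (C = 39960 + 338 = 40298)
C/(-216602) + (-57*6079)/M(c(6, 2), -424) = 40298/(-216602) + (-57*6079)/(-57 - 1*(-424)) = 40298*(-1/216602) - 346503/(-57 + 424) = -20149/108301 - 346503/367 = -37534016086/39746467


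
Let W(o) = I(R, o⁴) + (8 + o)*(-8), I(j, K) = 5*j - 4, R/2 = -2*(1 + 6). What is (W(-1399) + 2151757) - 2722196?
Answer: -559455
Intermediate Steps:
R = -28 (R = 2*(-2*(1 + 6)) = 2*(-2*7) = 2*(-14) = -28)
I(j, K) = -4 + 5*j
W(o) = -208 - 8*o (W(o) = (-4 + 5*(-28)) + (8 + o)*(-8) = (-4 - 140) + (-64 - 8*o) = -144 + (-64 - 8*o) = -208 - 8*o)
(W(-1399) + 2151757) - 2722196 = ((-208 - 8*(-1399)) + 2151757) - 2722196 = ((-208 + 11192) + 2151757) - 2722196 = (10984 + 2151757) - 2722196 = 2162741 - 2722196 = -559455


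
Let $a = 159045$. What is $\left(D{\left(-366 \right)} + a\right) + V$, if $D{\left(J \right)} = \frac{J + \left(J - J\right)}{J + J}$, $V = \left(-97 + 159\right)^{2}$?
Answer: $\frac{325779}{2} \approx 1.6289 \cdot 10^{5}$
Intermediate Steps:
$V = 3844$ ($V = 62^{2} = 3844$)
$D{\left(J \right)} = \frac{1}{2}$ ($D{\left(J \right)} = \frac{J + 0}{2 J} = J \frac{1}{2 J} = \frac{1}{2}$)
$\left(D{\left(-366 \right)} + a\right) + V = \left(\frac{1}{2} + 159045\right) + 3844 = \frac{318091}{2} + 3844 = \frac{325779}{2}$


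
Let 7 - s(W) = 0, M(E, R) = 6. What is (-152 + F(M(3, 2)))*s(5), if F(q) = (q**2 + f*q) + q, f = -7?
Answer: -1064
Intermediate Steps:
s(W) = 7 (s(W) = 7 - 1*0 = 7 + 0 = 7)
F(q) = q**2 - 6*q (F(q) = (q**2 - 7*q) + q = q**2 - 6*q)
(-152 + F(M(3, 2)))*s(5) = (-152 + 6*(-6 + 6))*7 = (-152 + 6*0)*7 = (-152 + 0)*7 = -152*7 = -1064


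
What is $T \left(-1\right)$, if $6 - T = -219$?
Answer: $-225$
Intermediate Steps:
$T = 225$ ($T = 6 - -219 = 6 + 219 = 225$)
$T \left(-1\right) = 225 \left(-1\right) = -225$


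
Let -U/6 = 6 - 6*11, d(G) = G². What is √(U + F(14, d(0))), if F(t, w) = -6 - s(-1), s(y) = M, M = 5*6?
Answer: 18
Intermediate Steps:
M = 30
s(y) = 30
U = 360 (U = -6*(6 - 6*11) = -6*(6 - 66) = -6*(-60) = 360)
F(t, w) = -36 (F(t, w) = -6 - 1*30 = -6 - 30 = -36)
√(U + F(14, d(0))) = √(360 - 36) = √324 = 18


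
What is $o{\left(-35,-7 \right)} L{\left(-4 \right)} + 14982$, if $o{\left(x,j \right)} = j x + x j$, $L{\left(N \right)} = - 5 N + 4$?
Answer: $26742$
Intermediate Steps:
$L{\left(N \right)} = 4 - 5 N$
$o{\left(x,j \right)} = 2 j x$ ($o{\left(x,j \right)} = j x + j x = 2 j x$)
$o{\left(-35,-7 \right)} L{\left(-4 \right)} + 14982 = 2 \left(-7\right) \left(-35\right) \left(4 - -20\right) + 14982 = 490 \left(4 + 20\right) + 14982 = 490 \cdot 24 + 14982 = 11760 + 14982 = 26742$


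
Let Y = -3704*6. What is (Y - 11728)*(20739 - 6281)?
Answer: -490878016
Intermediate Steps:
Y = -22224
(Y - 11728)*(20739 - 6281) = (-22224 - 11728)*(20739 - 6281) = -33952*14458 = -490878016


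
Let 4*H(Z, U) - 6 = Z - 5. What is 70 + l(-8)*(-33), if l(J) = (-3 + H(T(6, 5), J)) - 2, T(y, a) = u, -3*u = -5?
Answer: 213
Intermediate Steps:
u = 5/3 (u = -⅓*(-5) = 5/3 ≈ 1.6667)
T(y, a) = 5/3
H(Z, U) = ¼ + Z/4 (H(Z, U) = 3/2 + (Z - 5)/4 = 3/2 + (-5 + Z)/4 = 3/2 + (-5/4 + Z/4) = ¼ + Z/4)
l(J) = -13/3 (l(J) = (-3 + (¼ + (¼)*(5/3))) - 2 = (-3 + (¼ + 5/12)) - 2 = (-3 + ⅔) - 2 = -7/3 - 2 = -13/3)
70 + l(-8)*(-33) = 70 - 13/3*(-33) = 70 + 143 = 213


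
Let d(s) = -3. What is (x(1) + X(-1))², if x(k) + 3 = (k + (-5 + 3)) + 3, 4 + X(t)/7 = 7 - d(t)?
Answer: 1681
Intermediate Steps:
X(t) = 42 (X(t) = -28 + 7*(7 - 1*(-3)) = -28 + 7*(7 + 3) = -28 + 7*10 = -28 + 70 = 42)
x(k) = -2 + k (x(k) = -3 + ((k + (-5 + 3)) + 3) = -3 + ((k - 2) + 3) = -3 + ((-2 + k) + 3) = -3 + (1 + k) = -2 + k)
(x(1) + X(-1))² = ((-2 + 1) + 42)² = (-1 + 42)² = 41² = 1681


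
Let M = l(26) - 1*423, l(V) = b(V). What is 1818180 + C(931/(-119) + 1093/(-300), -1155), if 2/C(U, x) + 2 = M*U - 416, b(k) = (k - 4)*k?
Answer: 19719014816220/10845469 ≈ 1.8182e+6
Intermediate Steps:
b(k) = k*(-4 + k) (b(k) = (-4 + k)*k = k*(-4 + k))
l(V) = V*(-4 + V)
M = 149 (M = 26*(-4 + 26) - 1*423 = 26*22 - 423 = 572 - 423 = 149)
C(U, x) = 2/(-418 + 149*U) (C(U, x) = 2/(-2 + (149*U - 416)) = 2/(-2 + (-416 + 149*U)) = 2/(-418 + 149*U))
1818180 + C(931/(-119) + 1093/(-300), -1155) = 1818180 + 2/(-418 + 149*(931/(-119) + 1093/(-300))) = 1818180 + 2/(-418 + 149*(931*(-1/119) + 1093*(-1/300))) = 1818180 + 2/(-418 + 149*(-133/17 - 1093/300)) = 1818180 + 2/(-418 + 149*(-58481/5100)) = 1818180 + 2/(-418 - 8713669/5100) = 1818180 + 2/(-10845469/5100) = 1818180 + 2*(-5100/10845469) = 1818180 - 10200/10845469 = 19719014816220/10845469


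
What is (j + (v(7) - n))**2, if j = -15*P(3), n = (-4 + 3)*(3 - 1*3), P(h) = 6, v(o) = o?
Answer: 6889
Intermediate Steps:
n = 0 (n = -(3 - 3) = -1*0 = 0)
j = -90 (j = -15*6 = -90)
(j + (v(7) - n))**2 = (-90 + (7 - 1*0))**2 = (-90 + (7 + 0))**2 = (-90 + 7)**2 = (-83)**2 = 6889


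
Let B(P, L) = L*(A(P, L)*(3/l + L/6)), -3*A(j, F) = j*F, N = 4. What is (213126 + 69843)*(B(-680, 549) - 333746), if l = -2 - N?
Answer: 1759094959071366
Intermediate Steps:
l = -6 (l = -2 - 1*4 = -2 - 4 = -6)
A(j, F) = -F*j/3 (A(j, F) = -j*F/3 = -F*j/3)
B(P, L) = -P*L**2*(-1/2 + L/6)/3 (B(P, L) = L*((-L*P/3)*(3/(-6) + L/6)) = L*((-L*P/3)*(3*(-1/6) + L*(1/6))) = L*((-L*P/3)*(-1/2 + L/6)) = L*(-L*P*(-1/2 + L/6)/3) = -P*L**2*(-1/2 + L/6)/3)
(213126 + 69843)*(B(-680, 549) - 333746) = (213126 + 69843)*((1/18)*(-680)*549**2*(3 - 1*549) - 333746) = 282969*((1/18)*(-680)*301401*(3 - 549) - 333746) = 282969*((1/18)*(-680)*301401*(-546) - 333746) = 282969*(6216897960 - 333746) = 282969*6216564214 = 1759094959071366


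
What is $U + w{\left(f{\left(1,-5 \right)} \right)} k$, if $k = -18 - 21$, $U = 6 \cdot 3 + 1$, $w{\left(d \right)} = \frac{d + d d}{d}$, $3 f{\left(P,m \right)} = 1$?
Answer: $-33$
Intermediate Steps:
$f{\left(P,m \right)} = \frac{1}{3}$ ($f{\left(P,m \right)} = \frac{1}{3} \cdot 1 = \frac{1}{3}$)
$w{\left(d \right)} = \frac{d + d^{2}}{d}$
$U = 19$ ($U = 18 + 1 = 19$)
$k = -39$ ($k = -18 - 21 = -39$)
$U + w{\left(f{\left(1,-5 \right)} \right)} k = 19 + \left(1 + \frac{1}{3}\right) \left(-39\right) = 19 + \frac{4}{3} \left(-39\right) = 19 - 52 = -33$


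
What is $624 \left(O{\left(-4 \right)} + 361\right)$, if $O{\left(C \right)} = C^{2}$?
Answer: $235248$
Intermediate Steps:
$624 \left(O{\left(-4 \right)} + 361\right) = 624 \left(\left(-4\right)^{2} + 361\right) = 624 \left(16 + 361\right) = 624 \cdot 377 = 235248$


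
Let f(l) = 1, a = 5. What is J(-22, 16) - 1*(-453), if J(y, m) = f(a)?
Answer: 454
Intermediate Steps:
J(y, m) = 1
J(-22, 16) - 1*(-453) = 1 - 1*(-453) = 1 + 453 = 454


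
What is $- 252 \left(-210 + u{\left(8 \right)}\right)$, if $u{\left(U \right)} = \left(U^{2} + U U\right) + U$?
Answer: $18648$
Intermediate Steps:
$u{\left(U \right)} = U + 2 U^{2}$ ($u{\left(U \right)} = \left(U^{2} + U^{2}\right) + U = 2 U^{2} + U = U + 2 U^{2}$)
$- 252 \left(-210 + u{\left(8 \right)}\right) = - 252 \left(-210 + 8 \left(1 + 2 \cdot 8\right)\right) = - 252 \left(-210 + 8 \left(1 + 16\right)\right) = - 252 \left(-210 + 8 \cdot 17\right) = - 252 \left(-210 + 136\right) = \left(-252\right) \left(-74\right) = 18648$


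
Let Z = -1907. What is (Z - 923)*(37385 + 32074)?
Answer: -196568970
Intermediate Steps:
(Z - 923)*(37385 + 32074) = (-1907 - 923)*(37385 + 32074) = -2830*69459 = -196568970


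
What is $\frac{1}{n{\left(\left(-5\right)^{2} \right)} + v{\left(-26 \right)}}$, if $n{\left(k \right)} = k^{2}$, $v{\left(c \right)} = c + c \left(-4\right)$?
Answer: $\frac{1}{703} \approx 0.0014225$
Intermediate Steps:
$v{\left(c \right)} = - 3 c$ ($v{\left(c \right)} = c - 4 c = - 3 c$)
$\frac{1}{n{\left(\left(-5\right)^{2} \right)} + v{\left(-26 \right)}} = \frac{1}{\left(\left(-5\right)^{2}\right)^{2} - -78} = \frac{1}{25^{2} + 78} = \frac{1}{625 + 78} = \frac{1}{703}$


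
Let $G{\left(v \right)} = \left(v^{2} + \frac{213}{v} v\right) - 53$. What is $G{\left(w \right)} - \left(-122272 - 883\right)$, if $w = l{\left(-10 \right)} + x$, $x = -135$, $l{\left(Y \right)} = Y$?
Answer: $144340$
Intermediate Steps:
$w = -145$ ($w = -10 - 135 = -145$)
$G{\left(v \right)} = 160 + v^{2}$ ($G{\left(v \right)} = \left(v^{2} + 213\right) - 53 = \left(213 + v^{2}\right) - 53 = 160 + v^{2}$)
$G{\left(w \right)} - \left(-122272 - 883\right) = \left(160 + \left(-145\right)^{2}\right) - \left(-122272 - 883\right) = \left(160 + 21025\right) - -123155 = 21185 + 123155 = 144340$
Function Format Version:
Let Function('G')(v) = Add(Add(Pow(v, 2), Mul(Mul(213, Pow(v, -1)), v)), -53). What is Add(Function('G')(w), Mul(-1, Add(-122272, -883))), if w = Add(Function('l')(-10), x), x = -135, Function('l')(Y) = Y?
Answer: 144340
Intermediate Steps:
w = -145 (w = Add(-10, -135) = -145)
Function('G')(v) = Add(160, Pow(v, 2)) (Function('G')(v) = Add(Add(Pow(v, 2), 213), -53) = Add(Add(213, Pow(v, 2)), -53) = Add(160, Pow(v, 2)))
Add(Function('G')(w), Mul(-1, Add(-122272, -883))) = Add(Add(160, Pow(-145, 2)), Mul(-1, Add(-122272, -883))) = Add(Add(160, 21025), Mul(-1, -123155)) = Add(21185, 123155) = 144340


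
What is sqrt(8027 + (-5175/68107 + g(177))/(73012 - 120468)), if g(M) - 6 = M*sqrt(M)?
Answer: sqrt(31010754235225992266 - 14409244476822*sqrt(177))/62155496 ≈ 89.593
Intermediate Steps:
g(M) = 6 + M**(3/2) (g(M) = 6 + M*sqrt(M) = 6 + M**(3/2))
sqrt(8027 + (-5175/68107 + g(177))/(73012 - 120468)) = sqrt(8027 + (-5175/68107 + (6 + 177**(3/2)))/(73012 - 120468)) = sqrt(8027 + (-5175*1/68107 + (6 + 177*sqrt(177)))/(-47456)) = sqrt(8027 + (-5175/68107 + (6 + 177*sqrt(177)))*(-1/47456)) = sqrt(8027 + (403467/68107 + 177*sqrt(177))*(-1/47456)) = sqrt(8027 + (-403467/3232085792 - 177*sqrt(177)/47456)) = sqrt(25943952248917/3232085792 - 177*sqrt(177)/47456)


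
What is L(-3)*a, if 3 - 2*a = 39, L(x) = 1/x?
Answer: 6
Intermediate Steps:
L(x) = 1/x
a = -18 (a = 3/2 - 1/2*39 = 3/2 - 39/2 = -18)
L(-3)*a = -18/(-3) = -1/3*(-18) = 6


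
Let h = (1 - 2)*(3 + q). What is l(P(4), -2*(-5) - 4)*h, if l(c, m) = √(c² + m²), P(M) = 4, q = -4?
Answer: 2*√13 ≈ 7.2111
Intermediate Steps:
h = 1 (h = (1 - 2)*(3 - 4) = -1*(-1) = 1)
l(P(4), -2*(-5) - 4)*h = √(4² + (-2*(-5) - 4)²)*1 = √(16 + (10 - 4)²)*1 = √(16 + 6²)*1 = √(16 + 36)*1 = √52*1 = (2*√13)*1 = 2*√13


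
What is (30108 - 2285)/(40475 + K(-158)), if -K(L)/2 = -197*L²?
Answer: 27823/9876291 ≈ 0.0028172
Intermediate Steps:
K(L) = 394*L² (K(L) = -(-394)*L² = 394*L²)
(30108 - 2285)/(40475 + K(-158)) = (30108 - 2285)/(40475 + 394*(-158)²) = 27823/(40475 + 394*24964) = 27823/(40475 + 9835816) = 27823/9876291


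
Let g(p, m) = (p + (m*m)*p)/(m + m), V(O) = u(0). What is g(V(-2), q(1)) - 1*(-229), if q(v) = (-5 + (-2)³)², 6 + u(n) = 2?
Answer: -18423/169 ≈ -109.01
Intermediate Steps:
u(n) = -4 (u(n) = -6 + 2 = -4)
V(O) = -4
q(v) = 169 (q(v) = (-5 - 8)² = (-13)² = 169)
g(p, m) = (p + p*m²)/(2*m) (g(p, m) = (p + m²*p)/((2*m)) = (p + p*m²)*(1/(2*m)) = (p + p*m²)/(2*m))
g(V(-2), q(1)) - 1*(-229) = (½)*(-4)*(1 + 169²)/169 - 1*(-229) = (½)*(-4)*(1/169)*(1 + 28561) + 229 = (½)*(-4)*(1/169)*28562 + 229 = -57124/169 + 229 = -18423/169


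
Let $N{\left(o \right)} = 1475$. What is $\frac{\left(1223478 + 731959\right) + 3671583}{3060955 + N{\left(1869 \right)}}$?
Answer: $\frac{80386}{43749} \approx 1.8374$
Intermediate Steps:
$\frac{\left(1223478 + 731959\right) + 3671583}{3060955 + N{\left(1869 \right)}} = \frac{\left(1223478 + 731959\right) + 3671583}{3060955 + 1475} = \frac{1955437 + 3671583}{3062430} = 5627020 \cdot \frac{1}{3062430} = \frac{80386}{43749}$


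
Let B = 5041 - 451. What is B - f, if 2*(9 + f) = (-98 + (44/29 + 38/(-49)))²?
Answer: -263683449/2019241 ≈ -130.59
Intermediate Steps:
B = 4590
f = 9531999639/2019241 (f = -9 + (-98 + (44/29 + 38/(-49)))²/2 = -9 + (-98 + (44*(1/29) + 38*(-1/49)))²/2 = -9 + (-98 + (44/29 - 38/49))²/2 = -9 + (-98 + 1054/1421)²/2 = -9 + (-138204/1421)²/2 = -9 + (½)*(19100345616/2019241) = -9 + 9550172808/2019241 = 9531999639/2019241 ≈ 4720.6)
B - f = 4590 - 1*9531999639/2019241 = 4590 - 9531999639/2019241 = -263683449/2019241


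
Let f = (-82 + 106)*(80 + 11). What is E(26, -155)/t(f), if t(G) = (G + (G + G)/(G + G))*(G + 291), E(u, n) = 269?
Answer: 269/5407875 ≈ 4.9742e-5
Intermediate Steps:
f = 2184 (f = 24*91 = 2184)
t(G) = (1 + G)*(291 + G) (t(G) = (G + (2*G)/((2*G)))*(291 + G) = (G + (2*G)*(1/(2*G)))*(291 + G) = (G + 1)*(291 + G) = (1 + G)*(291 + G))
E(26, -155)/t(f) = 269/(291 + 2184**2 + 292*2184) = 269/(291 + 4769856 + 637728) = 269/5407875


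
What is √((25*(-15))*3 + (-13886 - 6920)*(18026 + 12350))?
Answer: I*√632004181 ≈ 25140.0*I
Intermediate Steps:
√((25*(-15))*3 + (-13886 - 6920)*(18026 + 12350)) = √(-375*3 - 20806*30376) = √(-1125 - 632003056) = √(-632004181) = I*√632004181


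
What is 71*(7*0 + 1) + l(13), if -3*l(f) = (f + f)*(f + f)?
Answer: -463/3 ≈ -154.33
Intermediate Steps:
l(f) = -4*f**2/3 (l(f) = -(f + f)*(f + f)/3 = -2*f*2*f/3 = -4*f**2/3)
71*(7*0 + 1) + l(13) = 71*(7*0 + 1) - 4/3*13**2 = 71*(0 + 1) - 4/3*169 = 71*1 - 676/3 = 71 - 676/3 = -463/3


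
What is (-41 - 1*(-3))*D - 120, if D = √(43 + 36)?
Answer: -120 - 38*√79 ≈ -457.75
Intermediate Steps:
D = √79 ≈ 8.8882
(-41 - 1*(-3))*D - 120 = (-41 - 1*(-3))*√79 - 120 = (-41 + 3)*√79 - 120 = -38*√79 - 120 = -120 - 38*√79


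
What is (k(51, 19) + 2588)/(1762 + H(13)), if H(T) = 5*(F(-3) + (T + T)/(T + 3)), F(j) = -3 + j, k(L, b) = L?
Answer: 21112/13921 ≈ 1.5166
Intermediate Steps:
H(T) = -30 + 10*T/(3 + T) (H(T) = 5*((-3 - 3) + (T + T)/(T + 3)) = 5*(-6 + (2*T)/(3 + T)) = 5*(-6 + 2*T/(3 + T)) = -30 + 10*T/(3 + T))
(k(51, 19) + 2588)/(1762 + H(13)) = (51 + 2588)/(1762 + 10*(-9 - 2*13)/(3 + 13)) = 2639/(1762 + 10*(-9 - 26)/16) = 2639/(1762 + 10*(1/16)*(-35)) = 2639/(1762 - 175/8) = 2639/(13921/8) = 2639*(8/13921) = 21112/13921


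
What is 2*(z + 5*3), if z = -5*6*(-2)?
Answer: 150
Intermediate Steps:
z = 60 (z = -30*(-2) = 60)
2*(z + 5*3) = 2*(60 + 5*3) = 2*(60 + 15) = 2*75 = 150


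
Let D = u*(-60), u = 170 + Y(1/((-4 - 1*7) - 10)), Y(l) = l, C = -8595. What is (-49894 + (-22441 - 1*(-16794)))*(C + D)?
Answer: 7306140845/7 ≈ 1.0437e+9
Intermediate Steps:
u = 3569/21 (u = 170 + 1/((-4 - 1*7) - 10) = 170 + 1/((-4 - 7) - 10) = 170 + 1/(-11 - 10) = 170 + 1/(-21) = 170 - 1/21 = 3569/21 ≈ 169.95)
D = -71380/7 (D = (3569/21)*(-60) = -71380/7 ≈ -10197.)
(-49894 + (-22441 - 1*(-16794)))*(C + D) = (-49894 + (-22441 - 1*(-16794)))*(-8595 - 71380/7) = (-49894 + (-22441 + 16794))*(-131545/7) = (-49894 - 5647)*(-131545/7) = -55541*(-131545/7) = 7306140845/7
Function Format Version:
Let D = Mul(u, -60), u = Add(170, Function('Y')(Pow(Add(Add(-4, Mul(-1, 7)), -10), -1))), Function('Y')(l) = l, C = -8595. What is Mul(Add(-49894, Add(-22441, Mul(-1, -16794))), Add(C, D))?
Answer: Rational(7306140845, 7) ≈ 1.0437e+9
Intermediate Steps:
u = Rational(3569, 21) (u = Add(170, Pow(Add(Add(-4, Mul(-1, 7)), -10), -1)) = Add(170, Pow(Add(Add(-4, -7), -10), -1)) = Add(170, Pow(Add(-11, -10), -1)) = Add(170, Pow(-21, -1)) = Add(170, Rational(-1, 21)) = Rational(3569, 21) ≈ 169.95)
D = Rational(-71380, 7) (D = Mul(Rational(3569, 21), -60) = Rational(-71380, 7) ≈ -10197.)
Mul(Add(-49894, Add(-22441, Mul(-1, -16794))), Add(C, D)) = Mul(Add(-49894, Add(-22441, Mul(-1, -16794))), Add(-8595, Rational(-71380, 7))) = Mul(Add(-49894, Add(-22441, 16794)), Rational(-131545, 7)) = Mul(Add(-49894, -5647), Rational(-131545, 7)) = Mul(-55541, Rational(-131545, 7)) = Rational(7306140845, 7)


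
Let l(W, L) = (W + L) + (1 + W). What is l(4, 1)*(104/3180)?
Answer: 52/159 ≈ 0.32704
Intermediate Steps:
l(W, L) = 1 + L + 2*W (l(W, L) = (L + W) + (1 + W) = 1 + L + 2*W)
l(4, 1)*(104/3180) = (1 + 1 + 2*4)*(104/3180) = (1 + 1 + 8)*(104*(1/3180)) = 10*(26/795) = 52/159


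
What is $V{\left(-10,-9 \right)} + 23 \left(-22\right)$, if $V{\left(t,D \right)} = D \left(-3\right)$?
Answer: $-479$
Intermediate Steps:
$V{\left(t,D \right)} = - 3 D$
$V{\left(-10,-9 \right)} + 23 \left(-22\right) = \left(-3\right) \left(-9\right) + 23 \left(-22\right) = 27 - 506 = -479$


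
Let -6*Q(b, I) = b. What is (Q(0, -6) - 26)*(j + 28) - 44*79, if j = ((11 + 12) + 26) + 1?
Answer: -5504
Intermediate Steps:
Q(b, I) = -b/6
j = 50 (j = (23 + 26) + 1 = 49 + 1 = 50)
(Q(0, -6) - 26)*(j + 28) - 44*79 = (-⅙*0 - 26)*(50 + 28) - 44*79 = (0 - 26)*78 - 3476 = -26*78 - 3476 = -2028 - 3476 = -5504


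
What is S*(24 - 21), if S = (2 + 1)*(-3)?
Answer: -27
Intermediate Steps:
S = -9 (S = 3*(-3) = -9)
S*(24 - 21) = -9*(24 - 21) = -9*3 = -27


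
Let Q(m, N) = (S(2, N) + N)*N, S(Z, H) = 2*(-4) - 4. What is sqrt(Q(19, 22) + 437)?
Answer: 3*sqrt(73) ≈ 25.632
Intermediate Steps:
S(Z, H) = -12 (S(Z, H) = -8 - 4 = -12)
Q(m, N) = N*(-12 + N) (Q(m, N) = (-12 + N)*N = N*(-12 + N))
sqrt(Q(19, 22) + 437) = sqrt(22*(-12 + 22) + 437) = sqrt(22*10 + 437) = sqrt(220 + 437) = sqrt(657) = 3*sqrt(73)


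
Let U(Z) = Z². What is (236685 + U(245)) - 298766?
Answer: -2056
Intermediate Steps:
(236685 + U(245)) - 298766 = (236685 + 245²) - 298766 = (236685 + 60025) - 298766 = 296710 - 298766 = -2056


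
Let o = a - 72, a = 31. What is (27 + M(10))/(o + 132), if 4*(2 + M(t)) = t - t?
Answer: 25/91 ≈ 0.27473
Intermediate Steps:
M(t) = -2 (M(t) = -2 + (t - t)/4 = -2 + (1/4)*0 = -2 + 0 = -2)
o = -41 (o = 31 - 72 = -41)
(27 + M(10))/(o + 132) = (27 - 2)/(-41 + 132) = 25/91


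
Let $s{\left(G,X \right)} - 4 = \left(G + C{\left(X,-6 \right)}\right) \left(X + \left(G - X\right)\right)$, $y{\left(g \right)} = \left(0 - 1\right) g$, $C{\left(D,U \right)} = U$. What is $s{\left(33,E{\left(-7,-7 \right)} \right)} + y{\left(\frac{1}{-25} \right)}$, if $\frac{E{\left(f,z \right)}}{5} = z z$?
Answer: $\frac{22376}{25} \approx 895.04$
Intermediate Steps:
$E{\left(f,z \right)} = 5 z^{2}$ ($E{\left(f,z \right)} = 5 z z = 5 z^{2}$)
$y{\left(g \right)} = - g$
$s{\left(G,X \right)} = 4 + G \left(-6 + G\right)$ ($s{\left(G,X \right)} = 4 + \left(G - 6\right) \left(X + \left(G - X\right)\right) = 4 + \left(-6 + G\right) G = 4 + G \left(-6 + G\right)$)
$s{\left(33,E{\left(-7,-7 \right)} \right)} + y{\left(\frac{1}{-25} \right)} = \left(4 + 33^{2} - 198\right) - \frac{1}{-25} = \left(4 + 1089 - 198\right) - - \frac{1}{25} = 895 + \frac{1}{25} = \frac{22376}{25}$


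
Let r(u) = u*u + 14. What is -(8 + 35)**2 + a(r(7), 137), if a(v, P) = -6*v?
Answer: -2227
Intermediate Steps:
r(u) = 14 + u**2 (r(u) = u**2 + 14 = 14 + u**2)
-(8 + 35)**2 + a(r(7), 137) = -(8 + 35)**2 - 6*(14 + 7**2) = -1*43**2 - 6*(14 + 49) = -1*1849 - 6*63 = -1849 - 378 = -2227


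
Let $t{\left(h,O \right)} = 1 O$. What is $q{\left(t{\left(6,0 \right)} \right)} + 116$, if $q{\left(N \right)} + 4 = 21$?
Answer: $133$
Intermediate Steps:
$t{\left(h,O \right)} = O$
$q{\left(N \right)} = 17$ ($q{\left(N \right)} = -4 + 21 = 17$)
$q{\left(t{\left(6,0 \right)} \right)} + 116 = 17 + 116 = 133$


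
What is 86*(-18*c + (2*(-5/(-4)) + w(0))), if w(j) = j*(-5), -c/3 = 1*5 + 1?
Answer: 28079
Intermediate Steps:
c = -18 (c = -3*(1*5 + 1) = -3*(5 + 1) = -3*6 = -18)
w(j) = -5*j
86*(-18*c + (2*(-5/(-4)) + w(0))) = 86*(-18*(-18) + (2*(-5/(-4)) - 5*0)) = 86*(324 + (2*(-5*(-¼)) + 0)) = 86*(324 + (2*(5/4) + 0)) = 86*(324 + (5/2 + 0)) = 86*(324 + 5/2) = 86*(653/2) = 28079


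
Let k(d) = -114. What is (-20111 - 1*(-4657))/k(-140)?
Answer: 7727/57 ≈ 135.56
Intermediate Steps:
(-20111 - 1*(-4657))/k(-140) = (-20111 - 1*(-4657))/(-114) = (-20111 + 4657)*(-1/114) = -15454*(-1/114) = 7727/57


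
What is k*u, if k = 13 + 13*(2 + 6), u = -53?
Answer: -6201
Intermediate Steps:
k = 117 (k = 13 + 13*8 = 13 + 104 = 117)
k*u = 117*(-53) = -6201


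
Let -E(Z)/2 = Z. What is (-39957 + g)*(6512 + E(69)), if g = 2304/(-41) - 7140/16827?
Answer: -58652859920326/229969 ≈ -2.5505e+8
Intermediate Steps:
E(Z) = -2*Z
g = -13020716/229969 (g = 2304*(-1/41) - 7140*1/16827 = -2304/41 - 2380/5609 = -13020716/229969 ≈ -56.619)
(-39957 + g)*(6512 + E(69)) = (-39957 - 13020716/229969)*(6512 - 2*69) = -9201892049*(6512 - 138)/229969 = -9201892049/229969*6374 = -58652859920326/229969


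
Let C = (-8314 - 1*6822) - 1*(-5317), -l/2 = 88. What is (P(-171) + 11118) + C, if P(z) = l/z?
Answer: 222305/171 ≈ 1300.0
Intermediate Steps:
l = -176 (l = -2*88 = -176)
P(z) = -176/z
C = -9819 (C = (-8314 - 6822) + 5317 = -15136 + 5317 = -9819)
(P(-171) + 11118) + C = (-176/(-171) + 11118) - 9819 = (-176*(-1/171) + 11118) - 9819 = (176/171 + 11118) - 9819 = 1901354/171 - 9819 = 222305/171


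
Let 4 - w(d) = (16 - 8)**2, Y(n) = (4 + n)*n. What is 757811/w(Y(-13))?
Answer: -757811/60 ≈ -12630.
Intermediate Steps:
Y(n) = n*(4 + n)
w(d) = -60 (w(d) = 4 - (16 - 8)**2 = 4 - 1*8**2 = 4 - 1*64 = 4 - 64 = -60)
757811/w(Y(-13)) = 757811/(-60) = 757811*(-1/60) = -757811/60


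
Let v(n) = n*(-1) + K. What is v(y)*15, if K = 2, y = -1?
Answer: 45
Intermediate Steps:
v(n) = 2 - n (v(n) = n*(-1) + 2 = -n + 2 = 2 - n)
v(y)*15 = (2 - 1*(-1))*15 = (2 + 1)*15 = 3*15 = 45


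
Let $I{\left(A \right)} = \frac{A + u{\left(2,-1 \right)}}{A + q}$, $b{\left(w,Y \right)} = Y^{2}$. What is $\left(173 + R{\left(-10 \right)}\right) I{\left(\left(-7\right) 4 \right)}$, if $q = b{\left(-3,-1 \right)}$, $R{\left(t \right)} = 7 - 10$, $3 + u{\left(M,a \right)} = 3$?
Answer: $\frac{4760}{27} \approx 176.3$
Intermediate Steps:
$u{\left(M,a \right)} = 0$ ($u{\left(M,a \right)} = -3 + 3 = 0$)
$R{\left(t \right)} = -3$
$q = 1$ ($q = \left(-1\right)^{2} = 1$)
$I{\left(A \right)} = \frac{A}{1 + A}$ ($I{\left(A \right)} = \frac{A + 0}{A + 1} = \frac{A}{1 + A}$)
$\left(173 + R{\left(-10 \right)}\right) I{\left(\left(-7\right) 4 \right)} = \left(173 - 3\right) \frac{\left(-7\right) 4}{1 - 28} = 170 \left(- \frac{28}{1 - 28}\right) = 170 \left(- \frac{28}{-27}\right) = 170 \left(\left(-28\right) \left(- \frac{1}{27}\right)\right) = 170 \cdot \frac{28}{27} = \frac{4760}{27}$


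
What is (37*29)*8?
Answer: 8584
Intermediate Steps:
(37*29)*8 = 1073*8 = 8584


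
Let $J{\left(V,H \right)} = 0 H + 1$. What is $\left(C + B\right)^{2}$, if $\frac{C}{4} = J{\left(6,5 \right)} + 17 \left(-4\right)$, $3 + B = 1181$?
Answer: $828100$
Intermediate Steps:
$J{\left(V,H \right)} = 1$ ($J{\left(V,H \right)} = 0 + 1 = 1$)
$B = 1178$ ($B = -3 + 1181 = 1178$)
$C = -268$ ($C = 4 \left(1 + 17 \left(-4\right)\right) = 4 \left(1 - 68\right) = 4 \left(-67\right) = -268$)
$\left(C + B\right)^{2} = \left(-268 + 1178\right)^{2} = 910^{2} = 828100$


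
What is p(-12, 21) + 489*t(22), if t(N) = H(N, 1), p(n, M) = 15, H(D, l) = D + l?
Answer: 11262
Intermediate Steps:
t(N) = 1 + N (t(N) = N + 1 = 1 + N)
p(-12, 21) + 489*t(22) = 15 + 489*(1 + 22) = 15 + 489*23 = 15 + 11247 = 11262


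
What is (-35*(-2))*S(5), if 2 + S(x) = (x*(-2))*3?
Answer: -2240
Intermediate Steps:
S(x) = -2 - 6*x (S(x) = -2 + (x*(-2))*3 = -2 - 2*x*3 = -2 - 6*x)
(-35*(-2))*S(5) = (-35*(-2))*(-2 - 6*5) = 70*(-2 - 30) = 70*(-32) = -2240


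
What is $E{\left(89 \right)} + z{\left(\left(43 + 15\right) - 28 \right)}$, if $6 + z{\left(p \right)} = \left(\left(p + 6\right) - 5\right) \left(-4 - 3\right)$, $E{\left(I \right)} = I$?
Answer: $-134$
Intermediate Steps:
$z{\left(p \right)} = -13 - 7 p$ ($z{\left(p \right)} = -6 + \left(\left(p + 6\right) - 5\right) \left(-4 - 3\right) = -6 + \left(\left(6 + p\right) - 5\right) \left(-7\right) = -6 + \left(1 + p\right) \left(-7\right) = -6 - \left(7 + 7 p\right) = -13 - 7 p$)
$E{\left(89 \right)} + z{\left(\left(43 + 15\right) - 28 \right)} = 89 - \left(13 + 7 \left(\left(43 + 15\right) - 28\right)\right) = 89 - \left(13 + 7 \left(58 - 28\right)\right) = 89 - 223 = -134$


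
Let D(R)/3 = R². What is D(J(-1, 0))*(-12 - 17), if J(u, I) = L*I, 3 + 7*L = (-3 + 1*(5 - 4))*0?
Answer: 0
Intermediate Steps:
L = -3/7 (L = -3/7 + ((-3 + 1*(5 - 4))*0)/7 = -3/7 + ((-3 + 1*1)*0)/7 = -3/7 + ((-3 + 1)*0)/7 = -3/7 + (-2*0)/7 = -3/7 + (⅐)*0 = -3/7 + 0 = -3/7 ≈ -0.42857)
J(u, I) = -3*I/7
D(R) = 3*R²
D(J(-1, 0))*(-12 - 17) = (3*(-3/7*0)²)*(-12 - 17) = (3*0²)*(-29) = (3*0)*(-29) = 0*(-29) = 0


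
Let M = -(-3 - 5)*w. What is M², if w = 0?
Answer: 0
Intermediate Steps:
M = 0 (M = -(-3 - 5)*0 = -(-8)*0 = -1*0 = 0)
M² = 0² = 0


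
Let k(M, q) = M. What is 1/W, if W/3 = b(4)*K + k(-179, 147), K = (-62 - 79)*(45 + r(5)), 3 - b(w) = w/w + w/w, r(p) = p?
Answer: -1/21687 ≈ -4.6111e-5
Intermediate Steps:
b(w) = 1 (b(w) = 3 - (w/w + w/w) = 3 - (1 + 1) = 3 - 1*2 = 3 - 2 = 1)
K = -7050 (K = (-62 - 79)*(45 + 5) = -141*50 = -7050)
W = -21687 (W = 3*(1*(-7050) - 179) = 3*(-7050 - 179) = 3*(-7229) = -21687)
1/W = 1/(-21687) = -1/21687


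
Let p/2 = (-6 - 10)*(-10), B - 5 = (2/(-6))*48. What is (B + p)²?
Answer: 95481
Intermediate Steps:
B = -11 (B = 5 + (2/(-6))*48 = 5 + (2*(-⅙))*48 = 5 - ⅓*48 = 5 - 16 = -11)
p = 320 (p = 2*((-6 - 10)*(-10)) = 2*(-16*(-10)) = 2*160 = 320)
(B + p)² = (-11 + 320)² = 309² = 95481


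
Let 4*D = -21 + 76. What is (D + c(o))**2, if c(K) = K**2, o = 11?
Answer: 290521/16 ≈ 18158.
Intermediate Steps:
D = 55/4 (D = (-21 + 76)/4 = (1/4)*55 = 55/4 ≈ 13.750)
(D + c(o))**2 = (55/4 + 11**2)**2 = (55/4 + 121)**2 = (539/4)**2 = 290521/16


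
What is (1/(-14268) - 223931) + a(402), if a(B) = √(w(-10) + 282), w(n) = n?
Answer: -3195047509/14268 + 4*√17 ≈ -2.2391e+5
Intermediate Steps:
a(B) = 4*√17 (a(B) = √(-10 + 282) = √272 = 4*√17)
(1/(-14268) - 223931) + a(402) = (1/(-14268) - 223931) + 4*√17 = (-1/14268 - 223931) + 4*√17 = -3195047509/14268 + 4*√17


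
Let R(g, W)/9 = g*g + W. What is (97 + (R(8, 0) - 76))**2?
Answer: 356409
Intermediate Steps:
R(g, W) = 9*W + 9*g**2 (R(g, W) = 9*(g*g + W) = 9*(g**2 + W) = 9*(W + g**2) = 9*W + 9*g**2)
(97 + (R(8, 0) - 76))**2 = (97 + ((9*0 + 9*8**2) - 76))**2 = (97 + ((0 + 9*64) - 76))**2 = (97 + ((0 + 576) - 76))**2 = (97 + (576 - 76))**2 = (97 + 500)**2 = 597**2 = 356409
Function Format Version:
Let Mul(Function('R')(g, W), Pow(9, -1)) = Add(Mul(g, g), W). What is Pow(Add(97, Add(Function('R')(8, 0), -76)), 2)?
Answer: 356409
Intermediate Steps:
Function('R')(g, W) = Add(Mul(9, W), Mul(9, Pow(g, 2))) (Function('R')(g, W) = Mul(9, Add(Mul(g, g), W)) = Mul(9, Add(Pow(g, 2), W)) = Mul(9, Add(W, Pow(g, 2))) = Add(Mul(9, W), Mul(9, Pow(g, 2))))
Pow(Add(97, Add(Function('R')(8, 0), -76)), 2) = Pow(Add(97, Add(Add(Mul(9, 0), Mul(9, Pow(8, 2))), -76)), 2) = Pow(Add(97, Add(Add(0, Mul(9, 64)), -76)), 2) = Pow(Add(97, Add(Add(0, 576), -76)), 2) = Pow(Add(97, Add(576, -76)), 2) = Pow(Add(97, 500), 2) = Pow(597, 2) = 356409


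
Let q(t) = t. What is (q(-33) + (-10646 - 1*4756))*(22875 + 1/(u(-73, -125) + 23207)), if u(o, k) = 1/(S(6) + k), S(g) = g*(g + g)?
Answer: -4135927879041/11714 ≈ -3.5308e+8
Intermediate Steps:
S(g) = 2*g² (S(g) = g*(2*g) = 2*g²)
u(o, k) = 1/(72 + k) (u(o, k) = 1/(2*6² + k) = 1/(2*36 + k) = 1/(72 + k))
(q(-33) + (-10646 - 1*4756))*(22875 + 1/(u(-73, -125) + 23207)) = (-33 + (-10646 - 1*4756))*(22875 + 1/(1/(72 - 125) + 23207)) = (-33 + (-10646 - 4756))*(22875 + 1/(1/(-53) + 23207)) = (-33 - 15402)*(22875 + 1/(-1/53 + 23207)) = -15435*(22875 + 1/(1229970/53)) = -15435*(22875 + 53/1229970) = -15435*28135563803/1229970 = -4135927879041/11714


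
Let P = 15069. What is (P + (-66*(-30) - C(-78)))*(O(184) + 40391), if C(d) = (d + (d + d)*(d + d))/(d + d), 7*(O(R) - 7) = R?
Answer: 4868357365/7 ≈ 6.9548e+8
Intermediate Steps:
O(R) = 7 + R/7
C(d) = (d + 4*d²)/(2*d) (C(d) = (d + (2*d)*(2*d))/((2*d)) = (d + 4*d²)*(1/(2*d)) = (d + 4*d²)/(2*d))
(P + (-66*(-30) - C(-78)))*(O(184) + 40391) = (15069 + (-66*(-30) - (½ + 2*(-78))))*((7 + (⅐)*184) + 40391) = (15069 + (1980 - (½ - 156)))*((7 + 184/7) + 40391) = (15069 + (1980 - 1*(-311/2)))*(233/7 + 40391) = (15069 + (1980 + 311/2))*(282970/7) = (15069 + 4271/2)*(282970/7) = (34409/2)*(282970/7) = 4868357365/7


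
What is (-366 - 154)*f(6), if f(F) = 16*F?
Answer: -49920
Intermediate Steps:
(-366 - 154)*f(6) = (-366 - 154)*(16*6) = -520*96 = -49920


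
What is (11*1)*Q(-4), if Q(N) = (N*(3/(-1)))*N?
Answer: -528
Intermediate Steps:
Q(N) = -3*N**2 (Q(N) = (N*(3*(-1)))*N = (N*(-3))*N = (-3*N)*N = -3*N**2)
(11*1)*Q(-4) = (11*1)*(-3*(-4)**2) = 11*(-3*16) = 11*(-48) = -528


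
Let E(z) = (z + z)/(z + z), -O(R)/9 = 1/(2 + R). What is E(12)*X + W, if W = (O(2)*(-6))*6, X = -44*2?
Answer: -7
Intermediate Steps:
O(R) = -9/(2 + R)
E(z) = 1 (E(z) = (2*z)/((2*z)) = (2*z)*(1/(2*z)) = 1)
X = -88
W = 81 (W = (-9/(2 + 2)*(-6))*6 = (-9/4*(-6))*6 = (-9*¼*(-6))*6 = -9/4*(-6)*6 = (27/2)*6 = 81)
E(12)*X + W = 1*(-88) + 81 = -88 + 81 = -7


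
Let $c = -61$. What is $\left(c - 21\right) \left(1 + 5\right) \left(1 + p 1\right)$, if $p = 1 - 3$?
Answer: $492$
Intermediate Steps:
$p = -2$ ($p = 1 - 3 = -2$)
$\left(c - 21\right) \left(1 + 5\right) \left(1 + p 1\right) = \left(-61 - 21\right) \left(1 + 5\right) \left(1 - 2\right) = - 82 \cdot 6 \left(1 - 2\right) = - 82 \cdot 6 \left(-1\right) = \left(-82\right) \left(-6\right) = 492$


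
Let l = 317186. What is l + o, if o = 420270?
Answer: 737456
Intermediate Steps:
l + o = 317186 + 420270 = 737456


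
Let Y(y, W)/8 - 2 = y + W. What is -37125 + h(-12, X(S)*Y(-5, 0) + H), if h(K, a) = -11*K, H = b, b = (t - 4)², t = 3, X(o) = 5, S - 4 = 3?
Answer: -36993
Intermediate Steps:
S = 7 (S = 4 + 3 = 7)
b = 1 (b = (3 - 4)² = (-1)² = 1)
H = 1
Y(y, W) = 16 + 8*W + 8*y (Y(y, W) = 16 + 8*(y + W) = 16 + 8*(W + y) = 16 + (8*W + 8*y) = 16 + 8*W + 8*y)
-37125 + h(-12, X(S)*Y(-5, 0) + H) = -37125 - 11*(-12) = -37125 + 132 = -36993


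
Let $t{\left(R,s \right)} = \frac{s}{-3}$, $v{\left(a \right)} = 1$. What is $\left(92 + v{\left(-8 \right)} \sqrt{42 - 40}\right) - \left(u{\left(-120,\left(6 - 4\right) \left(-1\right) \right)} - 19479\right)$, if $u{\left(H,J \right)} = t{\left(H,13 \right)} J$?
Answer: $\frac{58687}{3} + \sqrt{2} \approx 19564.0$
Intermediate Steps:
$t{\left(R,s \right)} = - \frac{s}{3}$ ($t{\left(R,s \right)} = s \left(- \frac{1}{3}\right) = - \frac{s}{3}$)
$u{\left(H,J \right)} = - \frac{13 J}{3}$ ($u{\left(H,J \right)} = \left(- \frac{1}{3}\right) 13 J = - \frac{13 J}{3}$)
$\left(92 + v{\left(-8 \right)} \sqrt{42 - 40}\right) - \left(u{\left(-120,\left(6 - 4\right) \left(-1\right) \right)} - 19479\right) = \left(92 + 1 \sqrt{42 - 40}\right) - \left(- \frac{13 \left(6 - 4\right) \left(-1\right)}{3} - 19479\right) = \left(92 + 1 \sqrt{2}\right) - \left(- \frac{13 \cdot 2 \left(-1\right)}{3} - 19479\right) = \left(92 + \sqrt{2}\right) - \left(\left(- \frac{13}{3}\right) \left(-2\right) - 19479\right) = \left(92 + \sqrt{2}\right) - \left(\frac{26}{3} - 19479\right) = \left(92 + \sqrt{2}\right) - - \frac{58411}{3} = \left(92 + \sqrt{2}\right) + \frac{58411}{3} = \frac{58687}{3} + \sqrt{2}$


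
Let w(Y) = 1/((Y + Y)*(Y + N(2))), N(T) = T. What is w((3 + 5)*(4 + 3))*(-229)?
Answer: -229/6496 ≈ -0.035252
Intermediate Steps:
w(Y) = 1/(2*Y*(2 + Y)) (w(Y) = 1/((Y + Y)*(Y + 2)) = 1/((2*Y)*(2 + Y)) = 1/(2*Y*(2 + Y)))
w((3 + 5)*(4 + 3))*(-229) = (1/(2*(((3 + 5)*(4 + 3)))*(2 + (3 + 5)*(4 + 3))))*(-229) = (1/(2*((8*7))*(2 + 8*7)))*(-229) = ((½)/(56*(2 + 56)))*(-229) = ((½)*(1/56)/58)*(-229) = ((½)*(1/56)*(1/58))*(-229) = (1/6496)*(-229) = -229/6496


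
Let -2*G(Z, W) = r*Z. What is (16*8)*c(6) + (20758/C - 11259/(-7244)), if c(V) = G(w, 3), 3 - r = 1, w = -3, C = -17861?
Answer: 49734598303/129385084 ≈ 384.39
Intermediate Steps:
r = 2 (r = 3 - 1*1 = 3 - 1 = 2)
G(Z, W) = -Z
c(V) = 3 (c(V) = -1*(-3) = 3)
(16*8)*c(6) + (20758/C - 11259/(-7244)) = (16*8)*3 + (20758/(-17861) - 11259/(-7244)) = 128*3 + (20758*(-1/17861) - 11259*(-1/7244)) = 384 + (-20758/17861 + 11259/7244) = 384 + 50726047/129385084 = 49734598303/129385084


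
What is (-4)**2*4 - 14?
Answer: 50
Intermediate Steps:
(-4)**2*4 - 14 = 16*4 - 14 = 64 - 14 = 50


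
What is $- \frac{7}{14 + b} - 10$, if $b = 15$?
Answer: $- \frac{297}{29} \approx -10.241$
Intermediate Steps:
$- \frac{7}{14 + b} - 10 = - \frac{7}{14 + 15} - 10 = - \frac{7}{29} - 10 = - \frac{297}{29}$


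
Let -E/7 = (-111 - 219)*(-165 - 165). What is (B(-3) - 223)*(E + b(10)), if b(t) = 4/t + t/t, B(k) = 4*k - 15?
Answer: 190574650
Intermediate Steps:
B(k) = -15 + 4*k
E = -762300 (E = -7*(-111 - 219)*(-165 - 165) = -(-2310)*(-330) = -7*108900 = -762300)
b(t) = 1 + 4/t (b(t) = 4/t + 1 = 1 + 4/t)
(B(-3) - 223)*(E + b(10)) = ((-15 + 4*(-3)) - 223)*(-762300 + (4 + 10)/10) = ((-15 - 12) - 223)*(-762300 + (⅒)*14) = (-27 - 223)*(-762300 + 7/5) = -250*(-3811493/5) = 190574650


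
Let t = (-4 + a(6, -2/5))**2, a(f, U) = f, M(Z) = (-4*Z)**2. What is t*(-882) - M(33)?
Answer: -20952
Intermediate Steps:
M(Z) = 16*Z**2
t = 4 (t = (-4 + 6)**2 = 2**2 = 4)
t*(-882) - M(33) = 4*(-882) - 16*33**2 = -3528 - 16*1089 = -3528 - 1*17424 = -3528 - 17424 = -20952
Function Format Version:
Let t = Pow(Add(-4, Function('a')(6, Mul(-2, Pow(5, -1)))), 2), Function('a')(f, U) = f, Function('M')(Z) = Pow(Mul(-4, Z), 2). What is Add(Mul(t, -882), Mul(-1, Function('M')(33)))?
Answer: -20952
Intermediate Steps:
Function('M')(Z) = Mul(16, Pow(Z, 2))
t = 4 (t = Pow(Add(-4, 6), 2) = Pow(2, 2) = 4)
Add(Mul(t, -882), Mul(-1, Function('M')(33))) = Add(Mul(4, -882), Mul(-1, Mul(16, Pow(33, 2)))) = Add(-3528, Mul(-1, Mul(16, 1089))) = Add(-3528, Mul(-1, 17424)) = Add(-3528, -17424) = -20952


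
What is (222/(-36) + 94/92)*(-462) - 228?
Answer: 49426/23 ≈ 2149.0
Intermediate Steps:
(222/(-36) + 94/92)*(-462) - 228 = (222*(-1/36) + 94*(1/92))*(-462) - 228 = (-37/6 + 47/46)*(-462) - 228 = -355/69*(-462) - 228 = 54670/23 - 228 = 49426/23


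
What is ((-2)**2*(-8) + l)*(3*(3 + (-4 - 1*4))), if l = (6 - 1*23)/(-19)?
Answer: 8865/19 ≈ 466.58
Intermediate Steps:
l = 17/19 (l = (6 - 23)*(-1/19) = -17*(-1/19) = 17/19 ≈ 0.89474)
((-2)**2*(-8) + l)*(3*(3 + (-4 - 1*4))) = ((-2)**2*(-8) + 17/19)*(3*(3 + (-4 - 1*4))) = (4*(-8) + 17/19)*(3*(3 + (-4 - 4))) = (-32 + 17/19)*(3*(3 - 8)) = -1773*(-5)/19 = -591/19*(-15) = 8865/19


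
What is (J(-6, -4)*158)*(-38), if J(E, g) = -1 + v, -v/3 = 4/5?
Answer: 102068/5 ≈ 20414.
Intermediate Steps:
v = -12/5 ≈ -2.4000
J(E, g) = -17/5 (J(E, g) = -1 - 12/5 = -17/5)
(J(-6, -4)*158)*(-38) = -17/5*158*(-38) = -2686/5*(-38) = 102068/5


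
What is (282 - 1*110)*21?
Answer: 3612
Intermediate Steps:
(282 - 1*110)*21 = (282 - 110)*21 = 172*21 = 3612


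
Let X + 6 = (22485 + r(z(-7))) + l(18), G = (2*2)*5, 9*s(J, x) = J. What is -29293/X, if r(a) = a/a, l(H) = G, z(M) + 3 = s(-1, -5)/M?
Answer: -29293/22500 ≈ -1.3019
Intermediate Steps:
s(J, x) = J/9
G = 20 (G = 4*5 = 20)
z(M) = -3 - 1/(9*M) (z(M) = -3 + ((⅑)*(-1))/M = -3 - 1/(9*M))
l(H) = 20
r(a) = 1
X = 22500 (X = -6 + ((22485 + 1) + 20) = -6 + (22486 + 20) = -6 + 22506 = 22500)
-29293/X = -29293/22500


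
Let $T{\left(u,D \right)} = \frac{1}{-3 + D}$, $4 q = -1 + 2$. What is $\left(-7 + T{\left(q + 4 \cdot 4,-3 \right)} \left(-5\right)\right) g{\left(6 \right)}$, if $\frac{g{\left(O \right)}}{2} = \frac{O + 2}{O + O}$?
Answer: $- \frac{74}{9} \approx -8.2222$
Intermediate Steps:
$q = \frac{1}{4}$ ($q = \frac{-1 + 2}{4} = \frac{1}{4} \cdot 1 = \frac{1}{4} \approx 0.25$)
$g{\left(O \right)} = \frac{2 + O}{O}$ ($g{\left(O \right)} = 2 \frac{O + 2}{O + O} = 2 \frac{2 + O}{2 O} = \frac{2 + O}{O}$)
$\left(-7 + T{\left(q + 4 \cdot 4,-3 \right)} \left(-5\right)\right) g{\left(6 \right)} = \left(-7 + \frac{1}{-3 - 3} \left(-5\right)\right) \frac{2 + 6}{6} = \left(-7 + \frac{1}{-6} \left(-5\right)\right) \frac{1}{6} \cdot 8 = \left(-7 - - \frac{5}{6}\right) \frac{4}{3} = \left(-7 + \frac{5}{6}\right) \frac{4}{3} = \left(- \frac{37}{6}\right) \frac{4}{3} = - \frac{74}{9}$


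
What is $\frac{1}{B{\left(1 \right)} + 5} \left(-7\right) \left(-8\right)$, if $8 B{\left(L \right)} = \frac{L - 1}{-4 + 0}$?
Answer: $\frac{56}{5} \approx 11.2$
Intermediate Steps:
$B{\left(L \right)} = \frac{1}{32} - \frac{L}{32}$ ($B{\left(L \right)} = \frac{\left(L - 1\right) \frac{1}{-4 + 0}}{8} = \frac{\left(-1 + L\right) \frac{1}{-4}}{8} = \frac{\left(-1 + L\right) \left(- \frac{1}{4}\right)}{8} = \frac{\frac{1}{4} - \frac{L}{4}}{8} = \frac{1}{32} - \frac{L}{32}$)
$\frac{1}{B{\left(1 \right)} + 5} \left(-7\right) \left(-8\right) = \frac{1}{\left(\frac{1}{32} - \frac{1}{32}\right) + 5} \left(-7\right) \left(-8\right) = \frac{1}{0 + 5} \left(-7\right) \left(-8\right) = \frac{1}{5} \left(-7\right) \left(-8\right) = \left(- \frac{7}{5}\right) \left(-8\right) = \frac{56}{5}$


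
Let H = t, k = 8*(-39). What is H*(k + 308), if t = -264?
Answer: 1056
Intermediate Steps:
k = -312
H = -264
H*(k + 308) = -264*(-312 + 308) = -264*(-4) = 1056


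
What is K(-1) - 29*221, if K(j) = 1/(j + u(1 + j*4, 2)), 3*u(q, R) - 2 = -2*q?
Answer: -32042/5 ≈ -6408.4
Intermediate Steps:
u(q, R) = ⅔ - 2*q/3 (u(q, R) = ⅔ + (-2*q)/3 = ⅔ - 2*q/3)
K(j) = -3/(5*j) (K(j) = 1/(j + (⅔ - 2*(1 + j*4)/3)) = 1/(j + (⅔ - 2*(1 + 4*j)/3)) = 1/(j + (⅔ + (-⅔ - 8*j/3))) = 1/(j - 8*j/3) = 1/(-5*j/3) = -3/(5*j))
K(-1) - 29*221 = -⅗/(-1) - 29*221 = -⅗*(-1) - 6409 = ⅗ - 6409 = -32042/5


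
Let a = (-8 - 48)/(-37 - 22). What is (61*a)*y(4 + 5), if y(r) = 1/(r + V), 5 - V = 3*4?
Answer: 1708/59 ≈ 28.949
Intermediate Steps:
V = -7 (V = 5 - 3*4 = 5 - 1*12 = 5 - 12 = -7)
a = 56/59 (a = -56/(-59) = -56*(-1/59) = 56/59 ≈ 0.94915)
y(r) = 1/(-7 + r) (y(r) = 1/(r - 7) = 1/(-7 + r))
(61*a)*y(4 + 5) = (61*(56/59))/(-7 + (4 + 5)) = 3416/(59*(-7 + 9)) = (3416/59)/2 = (3416/59)*(1/2) = 1708/59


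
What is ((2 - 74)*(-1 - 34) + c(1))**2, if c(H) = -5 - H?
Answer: 6320196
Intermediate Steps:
((2 - 74)*(-1 - 34) + c(1))**2 = ((2 - 74)*(-1 - 34) + (-5 - 1*1))**2 = (-72*(-35) + (-5 - 1))**2 = (2520 - 6)**2 = 2514**2 = 6320196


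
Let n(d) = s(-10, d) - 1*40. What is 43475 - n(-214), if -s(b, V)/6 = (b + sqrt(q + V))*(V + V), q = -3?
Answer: 69195 - 2568*I*sqrt(217) ≈ 69195.0 - 37829.0*I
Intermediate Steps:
s(b, V) = -12*V*(b + sqrt(-3 + V)) (s(b, V) = -6*(b + sqrt(-3 + V))*(V + V) = -6*(b + sqrt(-3 + V))*2*V = -12*V*(b + sqrt(-3 + V)))
n(d) = -40 - 12*d*(-10 + sqrt(-3 + d)) (n(d) = -12*d*(-10 + sqrt(-3 + d)) - 1*40 = -12*d*(-10 + sqrt(-3 + d)) - 40 = -40 - 12*d*(-10 + sqrt(-3 + d)))
43475 - n(-214) = 43475 - (-40 + 120*(-214) - 12*(-214)*sqrt(-3 - 214)) = 43475 - (-40 - 25680 - 12*(-214)*sqrt(-217)) = 43475 - (-40 - 25680 - 12*(-214)*I*sqrt(217)) = 43475 - (-40 - 25680 + 2568*I*sqrt(217)) = 43475 - (-25720 + 2568*I*sqrt(217)) = 43475 + (25720 - 2568*I*sqrt(217)) = 69195 - 2568*I*sqrt(217)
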